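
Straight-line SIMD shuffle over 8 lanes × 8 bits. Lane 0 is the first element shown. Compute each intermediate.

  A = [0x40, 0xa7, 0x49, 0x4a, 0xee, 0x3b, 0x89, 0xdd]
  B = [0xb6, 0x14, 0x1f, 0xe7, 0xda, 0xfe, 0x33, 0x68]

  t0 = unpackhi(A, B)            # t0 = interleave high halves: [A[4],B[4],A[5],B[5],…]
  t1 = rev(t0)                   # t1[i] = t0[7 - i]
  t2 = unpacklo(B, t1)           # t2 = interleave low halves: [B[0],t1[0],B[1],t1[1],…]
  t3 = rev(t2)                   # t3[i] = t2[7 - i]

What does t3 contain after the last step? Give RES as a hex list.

RES = [ 0x89  0xe7  0x33  0x1f  0xdd  0x14  0x68  0xb6 ]

→ t0 |ee|da|3b|fe|89|33|dd|68|
→ t1 |68|dd|33|89|fe|3b|da|ee|
→ t2 |b6|68|14|dd|1f|33|e7|89|
→ t3 |89|e7|33|1f|dd|14|68|b6|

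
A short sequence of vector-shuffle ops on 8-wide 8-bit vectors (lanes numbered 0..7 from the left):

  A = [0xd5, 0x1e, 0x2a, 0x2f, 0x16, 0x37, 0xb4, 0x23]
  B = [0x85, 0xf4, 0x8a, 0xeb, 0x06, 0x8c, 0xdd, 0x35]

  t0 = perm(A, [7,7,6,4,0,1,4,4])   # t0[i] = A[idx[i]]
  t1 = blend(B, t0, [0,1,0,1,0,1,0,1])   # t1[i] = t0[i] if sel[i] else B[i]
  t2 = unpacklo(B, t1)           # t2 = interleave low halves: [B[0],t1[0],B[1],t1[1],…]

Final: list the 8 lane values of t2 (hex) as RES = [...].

RES = [0x85, 0x85, 0xf4, 0x23, 0x8a, 0x8a, 0xeb, 0x16]

  t0: 23 23 b4 16 d5 1e 16 16
  t1: 85 23 8a 16 06 1e dd 16
  t2: 85 85 f4 23 8a 8a eb 16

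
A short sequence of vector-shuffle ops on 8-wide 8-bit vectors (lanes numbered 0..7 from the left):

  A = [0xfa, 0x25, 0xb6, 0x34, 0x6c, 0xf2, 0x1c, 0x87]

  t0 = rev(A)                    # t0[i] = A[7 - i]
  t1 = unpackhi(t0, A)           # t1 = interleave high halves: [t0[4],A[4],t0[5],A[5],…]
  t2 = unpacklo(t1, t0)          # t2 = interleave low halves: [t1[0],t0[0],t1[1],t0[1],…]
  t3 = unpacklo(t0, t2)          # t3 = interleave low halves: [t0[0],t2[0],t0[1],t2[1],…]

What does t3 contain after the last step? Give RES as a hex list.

  t0: 87 1c f2 6c 34 b6 25 fa
  t1: 34 6c b6 f2 25 1c fa 87
  t2: 34 87 6c 1c b6 f2 f2 6c
  t3: 87 34 1c 87 f2 6c 6c 1c

RES = [0x87, 0x34, 0x1c, 0x87, 0xf2, 0x6c, 0x6c, 0x1c]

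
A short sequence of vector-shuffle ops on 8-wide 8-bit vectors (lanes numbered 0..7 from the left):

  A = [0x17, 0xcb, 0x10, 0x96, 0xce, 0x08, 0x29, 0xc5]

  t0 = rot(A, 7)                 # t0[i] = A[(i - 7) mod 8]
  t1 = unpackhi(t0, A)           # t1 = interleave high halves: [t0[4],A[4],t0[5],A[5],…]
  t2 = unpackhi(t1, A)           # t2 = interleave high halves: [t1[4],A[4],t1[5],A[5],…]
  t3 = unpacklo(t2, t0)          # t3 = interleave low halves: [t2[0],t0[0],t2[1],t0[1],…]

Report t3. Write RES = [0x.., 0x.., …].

  t0: cb 10 96 ce 08 29 c5 17
  t1: 08 ce 29 08 c5 29 17 c5
  t2: c5 ce 29 08 17 29 c5 c5
  t3: c5 cb ce 10 29 96 08 ce

RES = [ 0xc5  0xcb  0xce  0x10  0x29  0x96  0x08  0xce ]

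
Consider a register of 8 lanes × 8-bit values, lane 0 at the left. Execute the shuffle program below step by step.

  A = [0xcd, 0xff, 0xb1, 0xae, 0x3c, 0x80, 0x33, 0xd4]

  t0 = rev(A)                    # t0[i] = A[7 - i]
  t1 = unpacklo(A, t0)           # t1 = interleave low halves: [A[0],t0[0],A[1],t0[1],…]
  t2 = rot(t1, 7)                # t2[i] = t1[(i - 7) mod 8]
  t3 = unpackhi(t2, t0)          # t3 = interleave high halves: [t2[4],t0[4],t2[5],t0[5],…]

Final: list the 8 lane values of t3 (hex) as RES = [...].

RES = [0x80, 0xae, 0xae, 0xb1, 0x3c, 0xff, 0xcd, 0xcd]

→ t0 |d4|33|80|3c|ae|b1|ff|cd|
→ t1 |cd|d4|ff|33|b1|80|ae|3c|
→ t2 |d4|ff|33|b1|80|ae|3c|cd|
→ t3 |80|ae|ae|b1|3c|ff|cd|cd|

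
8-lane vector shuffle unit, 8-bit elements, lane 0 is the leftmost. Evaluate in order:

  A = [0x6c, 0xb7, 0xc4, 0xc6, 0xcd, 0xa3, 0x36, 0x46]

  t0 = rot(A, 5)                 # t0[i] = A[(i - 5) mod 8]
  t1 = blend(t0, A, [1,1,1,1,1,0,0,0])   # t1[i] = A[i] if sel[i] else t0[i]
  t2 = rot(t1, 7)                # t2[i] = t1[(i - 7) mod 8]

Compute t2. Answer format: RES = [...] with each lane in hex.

→ t0 |c6|cd|a3|36|46|6c|b7|c4|
→ t1 |6c|b7|c4|c6|cd|6c|b7|c4|
→ t2 |b7|c4|c6|cd|6c|b7|c4|6c|

RES = [0xb7, 0xc4, 0xc6, 0xcd, 0x6c, 0xb7, 0xc4, 0x6c]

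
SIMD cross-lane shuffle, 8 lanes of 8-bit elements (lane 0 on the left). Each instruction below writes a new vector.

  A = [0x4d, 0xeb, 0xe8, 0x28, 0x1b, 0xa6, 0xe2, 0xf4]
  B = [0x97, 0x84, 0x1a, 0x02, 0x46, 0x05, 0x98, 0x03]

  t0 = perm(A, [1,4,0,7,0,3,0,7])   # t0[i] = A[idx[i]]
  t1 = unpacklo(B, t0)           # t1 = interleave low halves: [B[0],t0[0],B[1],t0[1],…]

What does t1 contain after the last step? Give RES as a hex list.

RES = [ 0x97  0xeb  0x84  0x1b  0x1a  0x4d  0x02  0xf4 ]

  t0: eb 1b 4d f4 4d 28 4d f4
  t1: 97 eb 84 1b 1a 4d 02 f4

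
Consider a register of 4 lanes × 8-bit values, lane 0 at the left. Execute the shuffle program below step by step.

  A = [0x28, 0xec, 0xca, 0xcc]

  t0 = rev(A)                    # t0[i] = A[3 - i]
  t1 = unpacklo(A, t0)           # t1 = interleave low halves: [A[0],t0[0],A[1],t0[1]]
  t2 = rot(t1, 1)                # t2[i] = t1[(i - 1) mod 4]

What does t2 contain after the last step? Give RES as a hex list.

RES = [ 0xca  0x28  0xcc  0xec ]

  t0: cc ca ec 28
  t1: 28 cc ec ca
  t2: ca 28 cc ec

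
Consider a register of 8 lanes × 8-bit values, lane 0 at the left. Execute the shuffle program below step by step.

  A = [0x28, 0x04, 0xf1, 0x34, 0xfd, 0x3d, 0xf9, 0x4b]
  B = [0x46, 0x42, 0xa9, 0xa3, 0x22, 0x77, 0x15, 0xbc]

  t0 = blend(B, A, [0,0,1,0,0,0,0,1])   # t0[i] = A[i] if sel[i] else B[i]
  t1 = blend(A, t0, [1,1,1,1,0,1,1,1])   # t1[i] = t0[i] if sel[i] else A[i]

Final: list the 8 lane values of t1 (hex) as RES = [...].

RES = [0x46, 0x42, 0xf1, 0xa3, 0xfd, 0x77, 0x15, 0x4b]

t0 = [0x46, 0x42, 0xf1, 0xa3, 0x22, 0x77, 0x15, 0x4b]
t1 = [0x46, 0x42, 0xf1, 0xa3, 0xfd, 0x77, 0x15, 0x4b]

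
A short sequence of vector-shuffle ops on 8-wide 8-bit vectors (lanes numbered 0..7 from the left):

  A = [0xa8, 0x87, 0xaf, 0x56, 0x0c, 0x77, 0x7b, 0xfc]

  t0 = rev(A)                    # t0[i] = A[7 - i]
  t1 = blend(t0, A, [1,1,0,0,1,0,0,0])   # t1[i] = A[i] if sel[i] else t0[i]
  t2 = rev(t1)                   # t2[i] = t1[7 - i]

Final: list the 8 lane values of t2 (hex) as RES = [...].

t0 = [0xfc, 0x7b, 0x77, 0x0c, 0x56, 0xaf, 0x87, 0xa8]
t1 = [0xa8, 0x87, 0x77, 0x0c, 0x0c, 0xaf, 0x87, 0xa8]
t2 = [0xa8, 0x87, 0xaf, 0x0c, 0x0c, 0x77, 0x87, 0xa8]

RES = [ 0xa8  0x87  0xaf  0x0c  0x0c  0x77  0x87  0xa8 ]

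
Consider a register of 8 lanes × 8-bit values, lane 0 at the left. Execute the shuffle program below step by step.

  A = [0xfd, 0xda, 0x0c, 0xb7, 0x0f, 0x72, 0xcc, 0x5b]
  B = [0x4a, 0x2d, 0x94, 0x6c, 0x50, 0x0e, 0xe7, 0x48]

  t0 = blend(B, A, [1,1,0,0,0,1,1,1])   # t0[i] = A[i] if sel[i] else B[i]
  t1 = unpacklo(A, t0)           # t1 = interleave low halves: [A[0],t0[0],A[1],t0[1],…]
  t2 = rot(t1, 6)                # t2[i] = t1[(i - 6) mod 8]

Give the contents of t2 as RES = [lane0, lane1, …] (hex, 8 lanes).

  t0: fd da 94 6c 50 72 cc 5b
  t1: fd fd da da 0c 94 b7 6c
  t2: da da 0c 94 b7 6c fd fd

RES = [0xda, 0xda, 0x0c, 0x94, 0xb7, 0x6c, 0xfd, 0xfd]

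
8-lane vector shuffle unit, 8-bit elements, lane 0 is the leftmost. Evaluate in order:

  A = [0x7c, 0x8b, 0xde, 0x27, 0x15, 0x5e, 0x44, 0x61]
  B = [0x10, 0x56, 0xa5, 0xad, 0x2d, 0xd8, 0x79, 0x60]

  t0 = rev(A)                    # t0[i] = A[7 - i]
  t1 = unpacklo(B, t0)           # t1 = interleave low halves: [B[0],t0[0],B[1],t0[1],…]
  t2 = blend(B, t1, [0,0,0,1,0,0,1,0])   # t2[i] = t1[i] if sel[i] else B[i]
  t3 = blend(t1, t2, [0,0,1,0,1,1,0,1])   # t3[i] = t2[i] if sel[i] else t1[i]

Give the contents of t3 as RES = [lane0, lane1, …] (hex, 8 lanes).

t0 = [0x61, 0x44, 0x5e, 0x15, 0x27, 0xde, 0x8b, 0x7c]
t1 = [0x10, 0x61, 0x56, 0x44, 0xa5, 0x5e, 0xad, 0x15]
t2 = [0x10, 0x56, 0xa5, 0x44, 0x2d, 0xd8, 0xad, 0x60]
t3 = [0x10, 0x61, 0xa5, 0x44, 0x2d, 0xd8, 0xad, 0x60]

RES = [0x10, 0x61, 0xa5, 0x44, 0x2d, 0xd8, 0xad, 0x60]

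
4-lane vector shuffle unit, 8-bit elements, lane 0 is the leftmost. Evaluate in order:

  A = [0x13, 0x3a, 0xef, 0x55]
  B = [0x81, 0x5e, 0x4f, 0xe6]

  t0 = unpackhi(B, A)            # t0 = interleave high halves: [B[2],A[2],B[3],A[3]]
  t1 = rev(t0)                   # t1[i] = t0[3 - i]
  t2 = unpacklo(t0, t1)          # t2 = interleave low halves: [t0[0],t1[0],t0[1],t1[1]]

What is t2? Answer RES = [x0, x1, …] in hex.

RES = [ 0x4f  0x55  0xef  0xe6 ]

→ t0 |4f|ef|e6|55|
→ t1 |55|e6|ef|4f|
→ t2 |4f|55|ef|e6|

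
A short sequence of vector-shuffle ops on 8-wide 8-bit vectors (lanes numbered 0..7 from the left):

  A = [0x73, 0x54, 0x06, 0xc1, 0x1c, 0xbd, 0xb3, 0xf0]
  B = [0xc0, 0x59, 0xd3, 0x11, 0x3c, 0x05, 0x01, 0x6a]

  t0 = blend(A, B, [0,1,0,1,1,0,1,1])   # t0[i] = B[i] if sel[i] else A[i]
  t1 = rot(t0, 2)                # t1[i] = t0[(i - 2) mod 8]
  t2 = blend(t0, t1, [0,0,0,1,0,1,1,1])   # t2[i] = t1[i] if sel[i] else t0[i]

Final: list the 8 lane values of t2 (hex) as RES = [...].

t0 = [0x73, 0x59, 0x06, 0x11, 0x3c, 0xbd, 0x01, 0x6a]
t1 = [0x01, 0x6a, 0x73, 0x59, 0x06, 0x11, 0x3c, 0xbd]
t2 = [0x73, 0x59, 0x06, 0x59, 0x3c, 0x11, 0x3c, 0xbd]

RES = [0x73, 0x59, 0x06, 0x59, 0x3c, 0x11, 0x3c, 0xbd]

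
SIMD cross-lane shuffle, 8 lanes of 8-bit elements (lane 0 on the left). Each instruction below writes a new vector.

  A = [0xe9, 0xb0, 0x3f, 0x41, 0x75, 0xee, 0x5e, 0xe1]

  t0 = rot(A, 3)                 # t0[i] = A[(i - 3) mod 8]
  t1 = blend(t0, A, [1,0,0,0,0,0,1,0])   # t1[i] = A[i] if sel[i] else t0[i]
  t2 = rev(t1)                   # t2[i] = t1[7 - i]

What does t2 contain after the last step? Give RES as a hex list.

→ t0 |ee|5e|e1|e9|b0|3f|41|75|
→ t1 |e9|5e|e1|e9|b0|3f|5e|75|
→ t2 |75|5e|3f|b0|e9|e1|5e|e9|

RES = [0x75, 0x5e, 0x3f, 0xb0, 0xe9, 0xe1, 0x5e, 0xe9]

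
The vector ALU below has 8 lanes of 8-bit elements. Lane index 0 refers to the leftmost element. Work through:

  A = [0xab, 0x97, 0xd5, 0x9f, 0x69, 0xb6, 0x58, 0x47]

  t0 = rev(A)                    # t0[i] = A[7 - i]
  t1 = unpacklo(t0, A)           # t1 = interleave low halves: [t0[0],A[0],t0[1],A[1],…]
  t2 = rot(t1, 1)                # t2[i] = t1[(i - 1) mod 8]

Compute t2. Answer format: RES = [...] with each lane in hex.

→ t0 |47|58|b6|69|9f|d5|97|ab|
→ t1 |47|ab|58|97|b6|d5|69|9f|
→ t2 |9f|47|ab|58|97|b6|d5|69|

RES = [ 0x9f  0x47  0xab  0x58  0x97  0xb6  0xd5  0x69 ]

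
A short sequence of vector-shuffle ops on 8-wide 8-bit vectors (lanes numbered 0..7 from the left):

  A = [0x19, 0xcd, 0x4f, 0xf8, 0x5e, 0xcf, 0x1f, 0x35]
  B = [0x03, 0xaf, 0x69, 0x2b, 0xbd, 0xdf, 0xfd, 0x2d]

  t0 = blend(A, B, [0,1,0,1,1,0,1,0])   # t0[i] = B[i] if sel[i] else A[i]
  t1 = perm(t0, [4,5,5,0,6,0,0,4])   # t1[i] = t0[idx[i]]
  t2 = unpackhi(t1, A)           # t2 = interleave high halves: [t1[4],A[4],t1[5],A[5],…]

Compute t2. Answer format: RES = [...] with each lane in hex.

→ t0 |19|af|4f|2b|bd|cf|fd|35|
→ t1 |bd|cf|cf|19|fd|19|19|bd|
→ t2 |fd|5e|19|cf|19|1f|bd|35|

RES = [0xfd, 0x5e, 0x19, 0xcf, 0x19, 0x1f, 0xbd, 0x35]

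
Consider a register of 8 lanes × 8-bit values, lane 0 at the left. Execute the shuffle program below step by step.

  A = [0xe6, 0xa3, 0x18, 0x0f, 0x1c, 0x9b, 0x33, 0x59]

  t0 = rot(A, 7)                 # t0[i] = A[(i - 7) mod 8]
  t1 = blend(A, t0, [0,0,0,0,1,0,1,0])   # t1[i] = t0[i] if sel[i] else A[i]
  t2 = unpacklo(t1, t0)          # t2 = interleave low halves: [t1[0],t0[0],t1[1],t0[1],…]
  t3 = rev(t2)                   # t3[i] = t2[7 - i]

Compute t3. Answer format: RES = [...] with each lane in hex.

RES = [0x1c, 0x0f, 0x0f, 0x18, 0x18, 0xa3, 0xa3, 0xe6]

t0 = [0xa3, 0x18, 0x0f, 0x1c, 0x9b, 0x33, 0x59, 0xe6]
t1 = [0xe6, 0xa3, 0x18, 0x0f, 0x9b, 0x9b, 0x59, 0x59]
t2 = [0xe6, 0xa3, 0xa3, 0x18, 0x18, 0x0f, 0x0f, 0x1c]
t3 = [0x1c, 0x0f, 0x0f, 0x18, 0x18, 0xa3, 0xa3, 0xe6]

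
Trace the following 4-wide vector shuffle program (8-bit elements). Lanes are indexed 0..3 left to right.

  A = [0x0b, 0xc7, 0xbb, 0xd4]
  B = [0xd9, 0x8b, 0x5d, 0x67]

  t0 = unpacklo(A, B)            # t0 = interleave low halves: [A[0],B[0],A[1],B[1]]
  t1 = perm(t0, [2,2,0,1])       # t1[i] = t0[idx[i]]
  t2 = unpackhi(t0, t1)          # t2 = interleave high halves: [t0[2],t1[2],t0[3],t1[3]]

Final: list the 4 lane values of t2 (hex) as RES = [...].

t0 = [0x0b, 0xd9, 0xc7, 0x8b]
t1 = [0xc7, 0xc7, 0x0b, 0xd9]
t2 = [0xc7, 0x0b, 0x8b, 0xd9]

RES = [0xc7, 0x0b, 0x8b, 0xd9]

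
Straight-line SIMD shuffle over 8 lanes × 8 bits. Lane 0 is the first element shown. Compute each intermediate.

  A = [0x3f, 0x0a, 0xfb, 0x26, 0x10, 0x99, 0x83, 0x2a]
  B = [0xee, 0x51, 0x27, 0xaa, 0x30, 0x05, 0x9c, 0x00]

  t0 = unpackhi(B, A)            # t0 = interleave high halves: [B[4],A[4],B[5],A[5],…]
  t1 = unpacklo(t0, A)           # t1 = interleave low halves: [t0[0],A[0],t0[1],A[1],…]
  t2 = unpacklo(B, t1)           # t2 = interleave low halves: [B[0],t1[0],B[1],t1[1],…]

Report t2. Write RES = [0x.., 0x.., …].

→ t0 |30|10|05|99|9c|83|00|2a|
→ t1 |30|3f|10|0a|05|fb|99|26|
→ t2 |ee|30|51|3f|27|10|aa|0a|

RES = [0xee, 0x30, 0x51, 0x3f, 0x27, 0x10, 0xaa, 0x0a]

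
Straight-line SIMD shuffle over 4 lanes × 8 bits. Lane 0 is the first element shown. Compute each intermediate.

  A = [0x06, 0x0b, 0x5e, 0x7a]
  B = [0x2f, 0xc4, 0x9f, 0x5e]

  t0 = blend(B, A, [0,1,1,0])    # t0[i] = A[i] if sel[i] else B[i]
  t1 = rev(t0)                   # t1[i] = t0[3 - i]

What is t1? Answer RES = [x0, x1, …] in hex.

RES = [ 0x5e  0x5e  0x0b  0x2f ]

→ t0 |2f|0b|5e|5e|
→ t1 |5e|5e|0b|2f|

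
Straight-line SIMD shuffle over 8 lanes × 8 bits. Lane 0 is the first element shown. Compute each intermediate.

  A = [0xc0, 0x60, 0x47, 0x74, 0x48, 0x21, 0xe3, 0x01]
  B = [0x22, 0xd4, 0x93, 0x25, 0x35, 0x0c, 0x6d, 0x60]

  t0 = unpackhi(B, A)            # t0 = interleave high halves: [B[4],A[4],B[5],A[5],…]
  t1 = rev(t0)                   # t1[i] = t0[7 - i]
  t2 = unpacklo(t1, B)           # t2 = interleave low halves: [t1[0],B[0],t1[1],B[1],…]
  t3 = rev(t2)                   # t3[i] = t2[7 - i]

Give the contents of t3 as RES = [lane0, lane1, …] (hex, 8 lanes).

RES = [ 0x25  0x6d  0x93  0xe3  0xd4  0x60  0x22  0x01 ]

  t0: 35 48 0c 21 6d e3 60 01
  t1: 01 60 e3 6d 21 0c 48 35
  t2: 01 22 60 d4 e3 93 6d 25
  t3: 25 6d 93 e3 d4 60 22 01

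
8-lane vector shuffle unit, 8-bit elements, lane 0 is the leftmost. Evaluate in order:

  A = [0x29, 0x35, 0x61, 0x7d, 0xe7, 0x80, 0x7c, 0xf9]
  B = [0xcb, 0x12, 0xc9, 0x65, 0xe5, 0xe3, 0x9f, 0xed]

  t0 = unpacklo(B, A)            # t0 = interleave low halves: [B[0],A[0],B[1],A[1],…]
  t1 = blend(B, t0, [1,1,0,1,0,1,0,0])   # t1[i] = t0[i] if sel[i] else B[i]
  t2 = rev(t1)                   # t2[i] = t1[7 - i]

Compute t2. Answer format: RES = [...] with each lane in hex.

→ t0 |cb|29|12|35|c9|61|65|7d|
→ t1 |cb|29|c9|35|e5|61|9f|ed|
→ t2 |ed|9f|61|e5|35|c9|29|cb|

RES = [0xed, 0x9f, 0x61, 0xe5, 0x35, 0xc9, 0x29, 0xcb]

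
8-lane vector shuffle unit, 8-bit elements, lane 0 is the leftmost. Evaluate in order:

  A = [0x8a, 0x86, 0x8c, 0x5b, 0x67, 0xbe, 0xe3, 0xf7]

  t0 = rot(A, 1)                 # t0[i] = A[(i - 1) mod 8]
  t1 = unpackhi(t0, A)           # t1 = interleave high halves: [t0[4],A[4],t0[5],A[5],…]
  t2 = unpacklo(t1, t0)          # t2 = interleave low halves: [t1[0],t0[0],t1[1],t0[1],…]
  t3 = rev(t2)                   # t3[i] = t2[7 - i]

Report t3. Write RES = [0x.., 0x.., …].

RES = [0x8c, 0xbe, 0x86, 0x67, 0x8a, 0x67, 0xf7, 0x5b]

→ t0 |f7|8a|86|8c|5b|67|be|e3|
→ t1 |5b|67|67|be|be|e3|e3|f7|
→ t2 |5b|f7|67|8a|67|86|be|8c|
→ t3 |8c|be|86|67|8a|67|f7|5b|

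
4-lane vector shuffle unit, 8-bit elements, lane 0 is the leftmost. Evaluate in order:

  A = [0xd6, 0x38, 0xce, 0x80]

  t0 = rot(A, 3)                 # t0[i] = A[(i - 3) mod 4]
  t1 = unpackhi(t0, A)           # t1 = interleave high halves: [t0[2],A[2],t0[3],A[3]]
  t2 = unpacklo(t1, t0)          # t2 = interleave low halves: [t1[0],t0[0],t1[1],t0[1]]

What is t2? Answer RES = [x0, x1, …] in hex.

RES = [0x80, 0x38, 0xce, 0xce]

t0 = [0x38, 0xce, 0x80, 0xd6]
t1 = [0x80, 0xce, 0xd6, 0x80]
t2 = [0x80, 0x38, 0xce, 0xce]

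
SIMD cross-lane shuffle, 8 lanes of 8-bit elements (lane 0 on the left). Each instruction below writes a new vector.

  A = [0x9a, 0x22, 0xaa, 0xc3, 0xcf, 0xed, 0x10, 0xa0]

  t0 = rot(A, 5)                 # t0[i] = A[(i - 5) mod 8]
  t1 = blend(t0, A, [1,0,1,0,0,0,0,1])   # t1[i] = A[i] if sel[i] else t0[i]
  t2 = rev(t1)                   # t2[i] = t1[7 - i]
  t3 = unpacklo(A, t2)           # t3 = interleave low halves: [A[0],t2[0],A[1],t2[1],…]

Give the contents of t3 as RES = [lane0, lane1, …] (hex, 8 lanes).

t0 = [0xc3, 0xcf, 0xed, 0x10, 0xa0, 0x9a, 0x22, 0xaa]
t1 = [0x9a, 0xcf, 0xaa, 0x10, 0xa0, 0x9a, 0x22, 0xa0]
t2 = [0xa0, 0x22, 0x9a, 0xa0, 0x10, 0xaa, 0xcf, 0x9a]
t3 = [0x9a, 0xa0, 0x22, 0x22, 0xaa, 0x9a, 0xc3, 0xa0]

RES = [ 0x9a  0xa0  0x22  0x22  0xaa  0x9a  0xc3  0xa0 ]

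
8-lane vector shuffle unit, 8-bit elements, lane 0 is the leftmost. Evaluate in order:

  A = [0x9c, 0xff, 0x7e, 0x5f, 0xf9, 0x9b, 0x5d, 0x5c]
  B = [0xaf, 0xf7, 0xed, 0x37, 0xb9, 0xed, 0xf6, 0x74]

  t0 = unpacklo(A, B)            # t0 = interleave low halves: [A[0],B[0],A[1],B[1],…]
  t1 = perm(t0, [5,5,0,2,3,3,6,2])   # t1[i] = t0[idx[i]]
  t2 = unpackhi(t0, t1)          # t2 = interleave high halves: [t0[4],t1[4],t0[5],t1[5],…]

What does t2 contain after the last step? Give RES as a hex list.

RES = [ 0x7e  0xf7  0xed  0xf7  0x5f  0x5f  0x37  0xff ]

  t0: 9c af ff f7 7e ed 5f 37
  t1: ed ed 9c ff f7 f7 5f ff
  t2: 7e f7 ed f7 5f 5f 37 ff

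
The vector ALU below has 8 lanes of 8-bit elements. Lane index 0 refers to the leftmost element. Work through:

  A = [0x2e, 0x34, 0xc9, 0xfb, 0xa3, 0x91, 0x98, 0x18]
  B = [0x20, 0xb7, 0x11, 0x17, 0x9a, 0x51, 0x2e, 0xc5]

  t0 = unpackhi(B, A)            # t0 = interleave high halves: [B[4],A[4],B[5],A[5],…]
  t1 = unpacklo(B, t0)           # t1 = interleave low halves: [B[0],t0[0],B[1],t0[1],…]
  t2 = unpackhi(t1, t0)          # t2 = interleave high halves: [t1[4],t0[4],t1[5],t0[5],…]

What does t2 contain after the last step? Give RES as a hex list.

→ t0 |9a|a3|51|91|2e|98|c5|18|
→ t1 |20|9a|b7|a3|11|51|17|91|
→ t2 |11|2e|51|98|17|c5|91|18|

RES = [ 0x11  0x2e  0x51  0x98  0x17  0xc5  0x91  0x18 ]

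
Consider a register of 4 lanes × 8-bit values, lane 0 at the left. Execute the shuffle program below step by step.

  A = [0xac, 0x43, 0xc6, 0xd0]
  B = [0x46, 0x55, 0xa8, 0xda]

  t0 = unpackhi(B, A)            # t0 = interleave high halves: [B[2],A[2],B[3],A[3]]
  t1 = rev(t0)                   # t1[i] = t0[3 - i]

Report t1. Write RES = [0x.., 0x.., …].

t0 = [0xa8, 0xc6, 0xda, 0xd0]
t1 = [0xd0, 0xda, 0xc6, 0xa8]

RES = [0xd0, 0xda, 0xc6, 0xa8]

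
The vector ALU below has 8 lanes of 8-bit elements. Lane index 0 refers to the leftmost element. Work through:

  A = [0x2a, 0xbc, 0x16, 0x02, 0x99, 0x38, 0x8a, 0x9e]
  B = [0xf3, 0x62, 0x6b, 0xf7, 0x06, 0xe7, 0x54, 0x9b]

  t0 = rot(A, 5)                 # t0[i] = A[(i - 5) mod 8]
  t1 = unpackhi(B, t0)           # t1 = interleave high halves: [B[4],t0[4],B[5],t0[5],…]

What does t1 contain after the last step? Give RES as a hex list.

RES = [ 0x06  0x9e  0xe7  0x2a  0x54  0xbc  0x9b  0x16 ]

→ t0 |02|99|38|8a|9e|2a|bc|16|
→ t1 |06|9e|e7|2a|54|bc|9b|16|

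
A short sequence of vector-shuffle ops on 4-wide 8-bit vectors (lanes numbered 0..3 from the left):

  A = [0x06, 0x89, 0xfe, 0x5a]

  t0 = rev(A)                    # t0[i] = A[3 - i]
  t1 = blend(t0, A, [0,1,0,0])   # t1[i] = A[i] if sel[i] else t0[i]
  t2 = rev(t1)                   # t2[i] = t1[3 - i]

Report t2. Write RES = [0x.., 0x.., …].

RES = [ 0x06  0x89  0x89  0x5a ]

t0 = [0x5a, 0xfe, 0x89, 0x06]
t1 = [0x5a, 0x89, 0x89, 0x06]
t2 = [0x06, 0x89, 0x89, 0x5a]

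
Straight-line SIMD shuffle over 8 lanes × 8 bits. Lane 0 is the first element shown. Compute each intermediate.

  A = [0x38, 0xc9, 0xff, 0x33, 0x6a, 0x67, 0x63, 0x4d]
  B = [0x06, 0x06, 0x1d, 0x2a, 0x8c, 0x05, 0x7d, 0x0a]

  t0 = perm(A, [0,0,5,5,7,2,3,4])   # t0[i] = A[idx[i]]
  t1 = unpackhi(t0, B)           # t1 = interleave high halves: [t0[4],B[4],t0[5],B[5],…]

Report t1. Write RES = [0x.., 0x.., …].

→ t0 |38|38|67|67|4d|ff|33|6a|
→ t1 |4d|8c|ff|05|33|7d|6a|0a|

RES = [ 0x4d  0x8c  0xff  0x05  0x33  0x7d  0x6a  0x0a ]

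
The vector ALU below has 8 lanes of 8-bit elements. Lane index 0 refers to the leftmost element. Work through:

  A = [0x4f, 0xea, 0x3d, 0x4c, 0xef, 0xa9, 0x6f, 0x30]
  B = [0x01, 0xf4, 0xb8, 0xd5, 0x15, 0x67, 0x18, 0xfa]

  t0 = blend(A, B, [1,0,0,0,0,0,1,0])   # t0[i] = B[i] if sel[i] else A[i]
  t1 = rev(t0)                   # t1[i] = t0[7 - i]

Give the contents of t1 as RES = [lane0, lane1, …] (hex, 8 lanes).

RES = [ 0x30  0x18  0xa9  0xef  0x4c  0x3d  0xea  0x01 ]

  t0: 01 ea 3d 4c ef a9 18 30
  t1: 30 18 a9 ef 4c 3d ea 01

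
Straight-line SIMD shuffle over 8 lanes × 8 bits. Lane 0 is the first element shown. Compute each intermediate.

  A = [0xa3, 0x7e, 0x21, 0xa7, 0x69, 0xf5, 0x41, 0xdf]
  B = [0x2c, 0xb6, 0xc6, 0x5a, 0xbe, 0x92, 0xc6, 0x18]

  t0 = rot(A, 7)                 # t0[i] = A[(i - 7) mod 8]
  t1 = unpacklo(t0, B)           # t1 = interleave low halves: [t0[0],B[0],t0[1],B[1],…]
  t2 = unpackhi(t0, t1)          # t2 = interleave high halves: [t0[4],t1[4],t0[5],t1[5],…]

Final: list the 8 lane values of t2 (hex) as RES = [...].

RES = [ 0xf5  0xa7  0x41  0xc6  0xdf  0x69  0xa3  0x5a ]

  t0: 7e 21 a7 69 f5 41 df a3
  t1: 7e 2c 21 b6 a7 c6 69 5a
  t2: f5 a7 41 c6 df 69 a3 5a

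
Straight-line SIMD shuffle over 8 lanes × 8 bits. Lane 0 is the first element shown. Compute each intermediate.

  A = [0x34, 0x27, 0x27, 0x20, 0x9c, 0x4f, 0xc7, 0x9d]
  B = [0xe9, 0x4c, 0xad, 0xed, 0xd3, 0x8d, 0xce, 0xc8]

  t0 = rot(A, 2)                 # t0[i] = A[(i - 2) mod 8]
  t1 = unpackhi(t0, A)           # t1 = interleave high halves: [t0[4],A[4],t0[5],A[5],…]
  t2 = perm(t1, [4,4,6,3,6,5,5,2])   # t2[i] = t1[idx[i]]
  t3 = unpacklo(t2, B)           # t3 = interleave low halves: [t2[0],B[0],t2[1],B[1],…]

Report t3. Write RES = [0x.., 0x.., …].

→ t0 |c7|9d|34|27|27|20|9c|4f|
→ t1 |27|9c|20|4f|9c|c7|4f|9d|
→ t2 |9c|9c|4f|4f|4f|c7|c7|20|
→ t3 |9c|e9|9c|4c|4f|ad|4f|ed|

RES = [0x9c, 0xe9, 0x9c, 0x4c, 0x4f, 0xad, 0x4f, 0xed]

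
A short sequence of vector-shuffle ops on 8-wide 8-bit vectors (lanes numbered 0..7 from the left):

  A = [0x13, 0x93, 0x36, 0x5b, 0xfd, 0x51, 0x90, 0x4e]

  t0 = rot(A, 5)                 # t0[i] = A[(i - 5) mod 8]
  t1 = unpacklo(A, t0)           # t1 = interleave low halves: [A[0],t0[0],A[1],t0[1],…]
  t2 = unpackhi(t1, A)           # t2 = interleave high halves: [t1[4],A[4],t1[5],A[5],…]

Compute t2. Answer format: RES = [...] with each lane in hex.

RES = [ 0x36  0xfd  0x51  0x51  0x5b  0x90  0x90  0x4e ]

  t0: 5b fd 51 90 4e 13 93 36
  t1: 13 5b 93 fd 36 51 5b 90
  t2: 36 fd 51 51 5b 90 90 4e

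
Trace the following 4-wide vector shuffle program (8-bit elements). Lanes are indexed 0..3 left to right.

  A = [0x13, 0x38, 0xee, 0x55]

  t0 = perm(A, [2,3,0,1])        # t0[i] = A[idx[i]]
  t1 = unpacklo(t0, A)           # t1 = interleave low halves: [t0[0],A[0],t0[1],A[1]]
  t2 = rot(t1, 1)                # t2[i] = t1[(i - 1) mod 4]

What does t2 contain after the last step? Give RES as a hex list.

RES = [ 0x38  0xee  0x13  0x55 ]

t0 = [0xee, 0x55, 0x13, 0x38]
t1 = [0xee, 0x13, 0x55, 0x38]
t2 = [0x38, 0xee, 0x13, 0x55]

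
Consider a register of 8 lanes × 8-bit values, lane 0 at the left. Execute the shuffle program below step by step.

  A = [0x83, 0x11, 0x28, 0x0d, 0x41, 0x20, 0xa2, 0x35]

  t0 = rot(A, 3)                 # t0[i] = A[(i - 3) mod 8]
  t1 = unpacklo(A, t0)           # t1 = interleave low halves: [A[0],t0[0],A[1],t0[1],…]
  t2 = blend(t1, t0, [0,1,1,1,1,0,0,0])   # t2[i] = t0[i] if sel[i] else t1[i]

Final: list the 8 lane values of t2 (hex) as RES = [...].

→ t0 |20|a2|35|83|11|28|0d|41|
→ t1 |83|20|11|a2|28|35|0d|83|
→ t2 |83|a2|35|83|11|35|0d|83|

RES = [ 0x83  0xa2  0x35  0x83  0x11  0x35  0x0d  0x83 ]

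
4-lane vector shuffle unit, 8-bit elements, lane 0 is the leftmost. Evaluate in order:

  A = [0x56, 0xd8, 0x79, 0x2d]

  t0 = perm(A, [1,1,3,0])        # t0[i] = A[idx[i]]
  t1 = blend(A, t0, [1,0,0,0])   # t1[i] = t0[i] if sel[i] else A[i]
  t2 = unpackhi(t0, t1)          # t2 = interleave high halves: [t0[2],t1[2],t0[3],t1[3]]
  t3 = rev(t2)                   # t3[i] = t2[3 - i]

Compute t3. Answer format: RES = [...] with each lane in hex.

→ t0 |d8|d8|2d|56|
→ t1 |d8|d8|79|2d|
→ t2 |2d|79|56|2d|
→ t3 |2d|56|79|2d|

RES = [ 0x2d  0x56  0x79  0x2d ]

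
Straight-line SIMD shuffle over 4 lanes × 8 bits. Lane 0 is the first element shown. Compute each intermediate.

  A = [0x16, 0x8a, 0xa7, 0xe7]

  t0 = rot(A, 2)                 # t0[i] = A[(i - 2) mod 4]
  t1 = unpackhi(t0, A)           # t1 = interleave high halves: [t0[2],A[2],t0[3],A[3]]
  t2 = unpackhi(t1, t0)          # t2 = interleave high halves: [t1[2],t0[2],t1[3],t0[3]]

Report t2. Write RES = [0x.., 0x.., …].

  t0: a7 e7 16 8a
  t1: 16 a7 8a e7
  t2: 8a 16 e7 8a

RES = [0x8a, 0x16, 0xe7, 0x8a]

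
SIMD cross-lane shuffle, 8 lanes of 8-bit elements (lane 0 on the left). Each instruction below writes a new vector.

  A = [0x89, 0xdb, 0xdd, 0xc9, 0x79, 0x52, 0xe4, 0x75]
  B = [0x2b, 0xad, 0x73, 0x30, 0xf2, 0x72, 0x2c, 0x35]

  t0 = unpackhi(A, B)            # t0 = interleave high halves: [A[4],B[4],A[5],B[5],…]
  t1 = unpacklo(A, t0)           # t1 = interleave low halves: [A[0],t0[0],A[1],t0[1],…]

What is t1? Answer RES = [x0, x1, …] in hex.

RES = [ 0x89  0x79  0xdb  0xf2  0xdd  0x52  0xc9  0x72 ]

  t0: 79 f2 52 72 e4 2c 75 35
  t1: 89 79 db f2 dd 52 c9 72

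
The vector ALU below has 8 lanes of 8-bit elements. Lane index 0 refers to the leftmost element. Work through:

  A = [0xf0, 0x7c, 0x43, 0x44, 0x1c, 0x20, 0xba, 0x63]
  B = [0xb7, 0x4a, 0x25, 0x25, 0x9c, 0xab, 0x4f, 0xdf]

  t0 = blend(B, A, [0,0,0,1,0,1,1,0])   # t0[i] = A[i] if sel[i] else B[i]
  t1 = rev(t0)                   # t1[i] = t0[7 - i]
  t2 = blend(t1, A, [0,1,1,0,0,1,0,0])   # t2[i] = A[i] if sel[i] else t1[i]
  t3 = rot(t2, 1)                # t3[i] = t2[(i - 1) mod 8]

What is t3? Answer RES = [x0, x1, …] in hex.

RES = [ 0xb7  0xdf  0x7c  0x43  0x9c  0x44  0x20  0x4a ]

→ t0 |b7|4a|25|44|9c|20|ba|df|
→ t1 |df|ba|20|9c|44|25|4a|b7|
→ t2 |df|7c|43|9c|44|20|4a|b7|
→ t3 |b7|df|7c|43|9c|44|20|4a|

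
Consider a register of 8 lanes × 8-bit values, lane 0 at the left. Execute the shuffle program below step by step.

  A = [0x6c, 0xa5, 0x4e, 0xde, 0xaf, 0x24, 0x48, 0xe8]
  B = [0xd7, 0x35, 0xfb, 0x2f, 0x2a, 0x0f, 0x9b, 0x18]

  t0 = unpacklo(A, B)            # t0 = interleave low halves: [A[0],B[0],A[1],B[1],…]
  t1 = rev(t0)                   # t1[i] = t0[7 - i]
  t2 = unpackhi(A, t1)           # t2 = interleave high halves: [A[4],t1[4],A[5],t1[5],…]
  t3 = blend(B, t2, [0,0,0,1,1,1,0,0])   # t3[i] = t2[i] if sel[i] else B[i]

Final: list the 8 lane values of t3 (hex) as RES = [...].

→ t0 |6c|d7|a5|35|4e|fb|de|2f|
→ t1 |2f|de|fb|4e|35|a5|d7|6c|
→ t2 |af|35|24|a5|48|d7|e8|6c|
→ t3 |d7|35|fb|a5|48|d7|9b|18|

RES = [ 0xd7  0x35  0xfb  0xa5  0x48  0xd7  0x9b  0x18 ]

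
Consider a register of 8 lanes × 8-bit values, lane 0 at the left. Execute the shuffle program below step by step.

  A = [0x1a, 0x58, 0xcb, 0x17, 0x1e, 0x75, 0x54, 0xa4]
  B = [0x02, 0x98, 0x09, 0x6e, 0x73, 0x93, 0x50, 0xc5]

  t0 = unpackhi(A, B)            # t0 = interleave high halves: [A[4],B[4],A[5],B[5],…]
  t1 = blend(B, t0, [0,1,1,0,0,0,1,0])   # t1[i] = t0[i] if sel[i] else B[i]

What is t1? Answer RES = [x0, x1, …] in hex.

  t0: 1e 73 75 93 54 50 a4 c5
  t1: 02 73 75 6e 73 93 a4 c5

RES = [ 0x02  0x73  0x75  0x6e  0x73  0x93  0xa4  0xc5 ]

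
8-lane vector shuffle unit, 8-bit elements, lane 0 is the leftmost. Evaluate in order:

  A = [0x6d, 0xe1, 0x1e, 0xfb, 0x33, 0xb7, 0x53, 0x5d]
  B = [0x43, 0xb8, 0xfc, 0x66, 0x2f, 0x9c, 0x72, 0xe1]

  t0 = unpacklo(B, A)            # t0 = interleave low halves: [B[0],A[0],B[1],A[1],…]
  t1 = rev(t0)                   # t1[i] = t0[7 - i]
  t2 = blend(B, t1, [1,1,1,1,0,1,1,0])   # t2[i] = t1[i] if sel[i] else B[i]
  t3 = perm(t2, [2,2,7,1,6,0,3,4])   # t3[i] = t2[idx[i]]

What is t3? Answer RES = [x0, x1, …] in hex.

t0 = [0x43, 0x6d, 0xb8, 0xe1, 0xfc, 0x1e, 0x66, 0xfb]
t1 = [0xfb, 0x66, 0x1e, 0xfc, 0xe1, 0xb8, 0x6d, 0x43]
t2 = [0xfb, 0x66, 0x1e, 0xfc, 0x2f, 0xb8, 0x6d, 0xe1]
t3 = [0x1e, 0x1e, 0xe1, 0x66, 0x6d, 0xfb, 0xfc, 0x2f]

RES = [ 0x1e  0x1e  0xe1  0x66  0x6d  0xfb  0xfc  0x2f ]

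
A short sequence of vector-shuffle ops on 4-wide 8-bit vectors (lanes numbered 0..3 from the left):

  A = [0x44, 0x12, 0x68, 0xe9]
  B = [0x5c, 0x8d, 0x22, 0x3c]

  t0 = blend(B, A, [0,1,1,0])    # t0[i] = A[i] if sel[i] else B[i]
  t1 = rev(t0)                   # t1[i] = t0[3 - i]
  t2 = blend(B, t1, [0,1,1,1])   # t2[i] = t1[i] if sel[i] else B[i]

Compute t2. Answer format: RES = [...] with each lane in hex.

RES = [0x5c, 0x68, 0x12, 0x5c]

t0 = [0x5c, 0x12, 0x68, 0x3c]
t1 = [0x3c, 0x68, 0x12, 0x5c]
t2 = [0x5c, 0x68, 0x12, 0x5c]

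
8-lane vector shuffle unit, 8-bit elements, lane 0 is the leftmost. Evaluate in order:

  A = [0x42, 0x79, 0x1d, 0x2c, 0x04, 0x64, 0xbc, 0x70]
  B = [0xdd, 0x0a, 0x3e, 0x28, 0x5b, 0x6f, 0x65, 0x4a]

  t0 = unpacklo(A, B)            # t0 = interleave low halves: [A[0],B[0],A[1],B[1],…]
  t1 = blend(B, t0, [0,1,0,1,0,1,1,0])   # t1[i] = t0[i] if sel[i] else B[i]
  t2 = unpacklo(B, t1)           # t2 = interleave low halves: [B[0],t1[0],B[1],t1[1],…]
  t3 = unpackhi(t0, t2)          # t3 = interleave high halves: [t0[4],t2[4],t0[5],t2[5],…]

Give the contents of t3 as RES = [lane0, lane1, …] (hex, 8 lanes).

  t0: 42 dd 79 0a 1d 3e 2c 28
  t1: dd dd 3e 0a 5b 3e 2c 4a
  t2: dd dd 0a dd 3e 3e 28 0a
  t3: 1d 3e 3e 3e 2c 28 28 0a

RES = [ 0x1d  0x3e  0x3e  0x3e  0x2c  0x28  0x28  0x0a ]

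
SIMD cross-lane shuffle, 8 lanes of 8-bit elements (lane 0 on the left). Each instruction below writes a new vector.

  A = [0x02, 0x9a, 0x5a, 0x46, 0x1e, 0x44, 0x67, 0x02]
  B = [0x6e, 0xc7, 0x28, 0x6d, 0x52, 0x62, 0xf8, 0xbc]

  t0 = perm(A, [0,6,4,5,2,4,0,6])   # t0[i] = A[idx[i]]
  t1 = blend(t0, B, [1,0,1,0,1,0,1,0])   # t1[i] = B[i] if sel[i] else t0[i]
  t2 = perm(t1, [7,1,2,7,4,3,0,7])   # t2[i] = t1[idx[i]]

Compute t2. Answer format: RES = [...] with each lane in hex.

→ t0 |02|67|1e|44|5a|1e|02|67|
→ t1 |6e|67|28|44|52|1e|f8|67|
→ t2 |67|67|28|67|52|44|6e|67|

RES = [0x67, 0x67, 0x28, 0x67, 0x52, 0x44, 0x6e, 0x67]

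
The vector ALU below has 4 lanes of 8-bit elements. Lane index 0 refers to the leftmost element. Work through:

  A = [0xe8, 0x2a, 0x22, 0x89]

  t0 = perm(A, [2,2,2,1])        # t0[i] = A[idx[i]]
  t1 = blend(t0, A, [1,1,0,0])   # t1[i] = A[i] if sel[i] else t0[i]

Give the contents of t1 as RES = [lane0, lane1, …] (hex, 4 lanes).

RES = [0xe8, 0x2a, 0x22, 0x2a]

  t0: 22 22 22 2a
  t1: e8 2a 22 2a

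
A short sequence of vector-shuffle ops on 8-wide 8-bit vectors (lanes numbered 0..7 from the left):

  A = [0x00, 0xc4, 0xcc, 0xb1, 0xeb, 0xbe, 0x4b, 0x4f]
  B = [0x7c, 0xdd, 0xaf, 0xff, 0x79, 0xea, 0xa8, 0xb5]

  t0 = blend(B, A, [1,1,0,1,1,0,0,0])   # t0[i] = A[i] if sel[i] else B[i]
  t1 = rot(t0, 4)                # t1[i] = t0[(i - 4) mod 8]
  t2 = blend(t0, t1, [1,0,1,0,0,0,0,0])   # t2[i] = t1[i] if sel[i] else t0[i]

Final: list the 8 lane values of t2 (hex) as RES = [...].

RES = [0xeb, 0xc4, 0xa8, 0xb1, 0xeb, 0xea, 0xa8, 0xb5]

t0 = [0x00, 0xc4, 0xaf, 0xb1, 0xeb, 0xea, 0xa8, 0xb5]
t1 = [0xeb, 0xea, 0xa8, 0xb5, 0x00, 0xc4, 0xaf, 0xb1]
t2 = [0xeb, 0xc4, 0xa8, 0xb1, 0xeb, 0xea, 0xa8, 0xb5]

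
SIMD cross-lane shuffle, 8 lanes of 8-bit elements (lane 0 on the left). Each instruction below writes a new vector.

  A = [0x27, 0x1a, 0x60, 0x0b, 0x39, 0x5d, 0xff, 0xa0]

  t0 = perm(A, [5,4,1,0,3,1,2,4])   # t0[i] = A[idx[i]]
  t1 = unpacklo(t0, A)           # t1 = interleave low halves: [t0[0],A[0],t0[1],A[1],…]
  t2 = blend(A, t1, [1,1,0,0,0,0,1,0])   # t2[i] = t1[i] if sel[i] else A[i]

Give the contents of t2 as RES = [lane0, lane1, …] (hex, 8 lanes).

→ t0 |5d|39|1a|27|0b|1a|60|39|
→ t1 |5d|27|39|1a|1a|60|27|0b|
→ t2 |5d|27|60|0b|39|5d|27|a0|

RES = [ 0x5d  0x27  0x60  0x0b  0x39  0x5d  0x27  0xa0 ]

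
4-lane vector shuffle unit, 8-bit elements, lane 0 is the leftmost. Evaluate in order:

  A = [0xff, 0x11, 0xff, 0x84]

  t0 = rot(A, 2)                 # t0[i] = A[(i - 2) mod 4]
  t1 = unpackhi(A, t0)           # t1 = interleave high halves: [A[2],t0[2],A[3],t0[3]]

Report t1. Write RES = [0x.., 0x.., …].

RES = [ 0xff  0xff  0x84  0x11 ]

t0 = [0xff, 0x84, 0xff, 0x11]
t1 = [0xff, 0xff, 0x84, 0x11]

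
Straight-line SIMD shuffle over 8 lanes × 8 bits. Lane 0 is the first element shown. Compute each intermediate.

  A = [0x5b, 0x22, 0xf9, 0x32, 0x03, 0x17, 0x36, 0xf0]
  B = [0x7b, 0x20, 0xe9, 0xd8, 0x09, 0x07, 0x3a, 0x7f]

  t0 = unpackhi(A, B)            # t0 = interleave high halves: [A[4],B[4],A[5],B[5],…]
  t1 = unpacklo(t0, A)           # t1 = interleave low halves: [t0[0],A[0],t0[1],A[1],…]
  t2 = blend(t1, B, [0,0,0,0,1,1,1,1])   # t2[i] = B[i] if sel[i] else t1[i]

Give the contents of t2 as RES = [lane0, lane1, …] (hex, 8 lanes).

→ t0 |03|09|17|07|36|3a|f0|7f|
→ t1 |03|5b|09|22|17|f9|07|32|
→ t2 |03|5b|09|22|09|07|3a|7f|

RES = [0x03, 0x5b, 0x09, 0x22, 0x09, 0x07, 0x3a, 0x7f]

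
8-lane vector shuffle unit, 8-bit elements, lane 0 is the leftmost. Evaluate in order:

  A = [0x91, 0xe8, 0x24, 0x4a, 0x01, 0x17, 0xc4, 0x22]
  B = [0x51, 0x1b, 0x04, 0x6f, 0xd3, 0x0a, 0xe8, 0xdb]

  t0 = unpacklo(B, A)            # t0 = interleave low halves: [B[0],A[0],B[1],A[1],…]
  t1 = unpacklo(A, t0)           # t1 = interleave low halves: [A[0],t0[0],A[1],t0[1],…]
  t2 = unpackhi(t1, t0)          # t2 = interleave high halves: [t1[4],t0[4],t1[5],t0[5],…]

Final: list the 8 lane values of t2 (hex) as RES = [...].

RES = [0x24, 0x04, 0x1b, 0x24, 0x4a, 0x6f, 0xe8, 0x4a]

t0 = [0x51, 0x91, 0x1b, 0xe8, 0x04, 0x24, 0x6f, 0x4a]
t1 = [0x91, 0x51, 0xe8, 0x91, 0x24, 0x1b, 0x4a, 0xe8]
t2 = [0x24, 0x04, 0x1b, 0x24, 0x4a, 0x6f, 0xe8, 0x4a]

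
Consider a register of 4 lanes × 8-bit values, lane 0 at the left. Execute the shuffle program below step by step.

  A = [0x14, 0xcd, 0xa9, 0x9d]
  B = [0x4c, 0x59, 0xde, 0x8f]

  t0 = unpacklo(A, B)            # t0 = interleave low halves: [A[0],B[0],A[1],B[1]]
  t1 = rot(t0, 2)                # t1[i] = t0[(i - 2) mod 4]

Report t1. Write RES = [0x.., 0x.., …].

t0 = [0x14, 0x4c, 0xcd, 0x59]
t1 = [0xcd, 0x59, 0x14, 0x4c]

RES = [ 0xcd  0x59  0x14  0x4c ]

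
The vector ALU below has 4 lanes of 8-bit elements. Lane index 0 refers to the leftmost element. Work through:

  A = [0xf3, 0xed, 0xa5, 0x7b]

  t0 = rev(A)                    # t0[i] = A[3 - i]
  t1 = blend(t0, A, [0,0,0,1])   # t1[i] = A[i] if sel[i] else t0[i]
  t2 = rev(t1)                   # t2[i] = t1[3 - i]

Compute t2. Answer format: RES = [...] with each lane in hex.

RES = [0x7b, 0xed, 0xa5, 0x7b]

t0 = [0x7b, 0xa5, 0xed, 0xf3]
t1 = [0x7b, 0xa5, 0xed, 0x7b]
t2 = [0x7b, 0xed, 0xa5, 0x7b]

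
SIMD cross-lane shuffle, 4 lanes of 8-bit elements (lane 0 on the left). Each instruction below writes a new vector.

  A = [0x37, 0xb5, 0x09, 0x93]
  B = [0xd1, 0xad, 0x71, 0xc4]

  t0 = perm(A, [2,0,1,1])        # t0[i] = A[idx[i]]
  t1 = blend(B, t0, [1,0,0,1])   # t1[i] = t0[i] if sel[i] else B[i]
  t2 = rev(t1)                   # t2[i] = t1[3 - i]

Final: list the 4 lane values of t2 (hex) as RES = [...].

RES = [ 0xb5  0x71  0xad  0x09 ]

→ t0 |09|37|b5|b5|
→ t1 |09|ad|71|b5|
→ t2 |b5|71|ad|09|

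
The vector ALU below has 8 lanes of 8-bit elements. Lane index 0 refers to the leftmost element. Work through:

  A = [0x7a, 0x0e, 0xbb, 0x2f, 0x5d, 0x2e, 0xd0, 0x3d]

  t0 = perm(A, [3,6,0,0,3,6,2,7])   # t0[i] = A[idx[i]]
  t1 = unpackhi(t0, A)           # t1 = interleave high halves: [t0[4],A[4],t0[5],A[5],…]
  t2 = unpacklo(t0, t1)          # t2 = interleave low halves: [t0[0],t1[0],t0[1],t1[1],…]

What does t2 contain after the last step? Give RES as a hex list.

RES = [0x2f, 0x2f, 0xd0, 0x5d, 0x7a, 0xd0, 0x7a, 0x2e]

t0 = [0x2f, 0xd0, 0x7a, 0x7a, 0x2f, 0xd0, 0xbb, 0x3d]
t1 = [0x2f, 0x5d, 0xd0, 0x2e, 0xbb, 0xd0, 0x3d, 0x3d]
t2 = [0x2f, 0x2f, 0xd0, 0x5d, 0x7a, 0xd0, 0x7a, 0x2e]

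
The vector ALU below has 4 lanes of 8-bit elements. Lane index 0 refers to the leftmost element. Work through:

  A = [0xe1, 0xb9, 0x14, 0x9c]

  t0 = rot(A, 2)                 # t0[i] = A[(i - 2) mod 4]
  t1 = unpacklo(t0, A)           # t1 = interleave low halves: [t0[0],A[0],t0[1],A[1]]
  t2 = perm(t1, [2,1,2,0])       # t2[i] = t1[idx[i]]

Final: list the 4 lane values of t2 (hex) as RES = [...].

t0 = [0x14, 0x9c, 0xe1, 0xb9]
t1 = [0x14, 0xe1, 0x9c, 0xb9]
t2 = [0x9c, 0xe1, 0x9c, 0x14]

RES = [ 0x9c  0xe1  0x9c  0x14 ]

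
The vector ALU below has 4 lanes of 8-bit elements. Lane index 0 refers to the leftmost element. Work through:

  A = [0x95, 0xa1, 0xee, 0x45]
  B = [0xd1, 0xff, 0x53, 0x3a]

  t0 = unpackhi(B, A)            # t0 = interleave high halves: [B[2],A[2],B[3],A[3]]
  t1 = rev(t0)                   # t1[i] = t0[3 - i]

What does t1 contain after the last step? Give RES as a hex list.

  t0: 53 ee 3a 45
  t1: 45 3a ee 53

RES = [0x45, 0x3a, 0xee, 0x53]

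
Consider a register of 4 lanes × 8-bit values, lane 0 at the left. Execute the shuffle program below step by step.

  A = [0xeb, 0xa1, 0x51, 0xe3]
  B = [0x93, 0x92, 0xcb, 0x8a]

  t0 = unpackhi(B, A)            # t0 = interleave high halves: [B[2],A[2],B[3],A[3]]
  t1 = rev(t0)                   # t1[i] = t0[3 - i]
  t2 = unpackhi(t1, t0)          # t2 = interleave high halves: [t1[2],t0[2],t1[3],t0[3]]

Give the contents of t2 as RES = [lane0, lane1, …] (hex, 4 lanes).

RES = [ 0x51  0x8a  0xcb  0xe3 ]

  t0: cb 51 8a e3
  t1: e3 8a 51 cb
  t2: 51 8a cb e3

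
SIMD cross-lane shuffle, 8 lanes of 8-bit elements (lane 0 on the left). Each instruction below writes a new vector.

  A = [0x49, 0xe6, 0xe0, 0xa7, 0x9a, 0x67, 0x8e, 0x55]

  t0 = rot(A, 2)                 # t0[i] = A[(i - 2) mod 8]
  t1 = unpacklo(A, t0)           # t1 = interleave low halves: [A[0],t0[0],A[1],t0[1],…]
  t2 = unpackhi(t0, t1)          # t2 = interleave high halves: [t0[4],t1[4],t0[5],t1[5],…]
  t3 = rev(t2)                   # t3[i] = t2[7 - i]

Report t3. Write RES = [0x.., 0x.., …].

RES = [ 0xe6  0x67  0xa7  0x9a  0x49  0xa7  0xe0  0xe0 ]

t0 = [0x8e, 0x55, 0x49, 0xe6, 0xe0, 0xa7, 0x9a, 0x67]
t1 = [0x49, 0x8e, 0xe6, 0x55, 0xe0, 0x49, 0xa7, 0xe6]
t2 = [0xe0, 0xe0, 0xa7, 0x49, 0x9a, 0xa7, 0x67, 0xe6]
t3 = [0xe6, 0x67, 0xa7, 0x9a, 0x49, 0xa7, 0xe0, 0xe0]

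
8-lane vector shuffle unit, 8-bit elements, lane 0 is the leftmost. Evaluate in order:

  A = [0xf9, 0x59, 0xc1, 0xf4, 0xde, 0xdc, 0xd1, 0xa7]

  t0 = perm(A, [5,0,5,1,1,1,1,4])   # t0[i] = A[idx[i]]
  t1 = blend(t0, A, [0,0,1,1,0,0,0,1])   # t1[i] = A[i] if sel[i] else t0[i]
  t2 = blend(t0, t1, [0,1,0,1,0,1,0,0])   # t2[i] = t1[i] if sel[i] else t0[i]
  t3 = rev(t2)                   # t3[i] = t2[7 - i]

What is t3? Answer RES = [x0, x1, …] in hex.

→ t0 |dc|f9|dc|59|59|59|59|de|
→ t1 |dc|f9|c1|f4|59|59|59|a7|
→ t2 |dc|f9|dc|f4|59|59|59|de|
→ t3 |de|59|59|59|f4|dc|f9|dc|

RES = [ 0xde  0x59  0x59  0x59  0xf4  0xdc  0xf9  0xdc ]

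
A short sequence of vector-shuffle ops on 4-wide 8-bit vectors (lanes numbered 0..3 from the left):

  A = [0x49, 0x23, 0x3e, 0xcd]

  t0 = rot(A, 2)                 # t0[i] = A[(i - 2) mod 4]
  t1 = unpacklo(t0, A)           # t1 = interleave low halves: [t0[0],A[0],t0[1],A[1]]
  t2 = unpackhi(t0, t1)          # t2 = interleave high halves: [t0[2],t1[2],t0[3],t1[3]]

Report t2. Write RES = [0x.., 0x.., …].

t0 = [0x3e, 0xcd, 0x49, 0x23]
t1 = [0x3e, 0x49, 0xcd, 0x23]
t2 = [0x49, 0xcd, 0x23, 0x23]

RES = [0x49, 0xcd, 0x23, 0x23]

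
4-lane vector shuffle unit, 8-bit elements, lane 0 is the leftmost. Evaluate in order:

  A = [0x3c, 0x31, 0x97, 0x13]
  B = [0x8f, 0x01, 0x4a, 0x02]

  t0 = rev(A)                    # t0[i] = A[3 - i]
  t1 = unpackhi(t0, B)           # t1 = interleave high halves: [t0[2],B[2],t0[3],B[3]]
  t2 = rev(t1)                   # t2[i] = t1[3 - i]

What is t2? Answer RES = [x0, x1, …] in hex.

RES = [0x02, 0x3c, 0x4a, 0x31]

→ t0 |13|97|31|3c|
→ t1 |31|4a|3c|02|
→ t2 |02|3c|4a|31|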